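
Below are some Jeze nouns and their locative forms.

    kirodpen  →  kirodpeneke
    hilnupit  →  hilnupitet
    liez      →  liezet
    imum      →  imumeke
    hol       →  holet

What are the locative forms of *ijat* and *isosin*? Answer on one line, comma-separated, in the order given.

The suffix is conditioned by the final consonant: -eke when the stem ends in a nasal (*kirodpen*, *imum*); -et when the stem ends in a non-nasal consonant (*hilnupit*, *liez*, *hol*).
Since the final consonant of *ijat* is /t/ (non-nasal), it takes -et, giving *ijatet*.
Since the final consonant of *isosin* is /n/ (a nasal), it takes -eke, giving *isosineke*.

ijatet, isosineke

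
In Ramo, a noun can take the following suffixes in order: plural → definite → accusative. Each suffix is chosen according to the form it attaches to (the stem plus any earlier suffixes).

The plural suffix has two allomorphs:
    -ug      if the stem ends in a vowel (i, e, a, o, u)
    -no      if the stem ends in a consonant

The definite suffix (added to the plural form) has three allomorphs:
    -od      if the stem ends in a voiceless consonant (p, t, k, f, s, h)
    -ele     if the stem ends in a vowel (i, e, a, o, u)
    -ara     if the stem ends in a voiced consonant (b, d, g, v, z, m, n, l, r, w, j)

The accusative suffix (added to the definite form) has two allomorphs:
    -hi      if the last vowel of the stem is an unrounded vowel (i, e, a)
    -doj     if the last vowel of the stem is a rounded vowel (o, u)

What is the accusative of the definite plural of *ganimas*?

*ganimas*: final sound = /s/, a consonant → -no → *ganimasno*.
Since the final sound of the plural form *ganimasno* is /o/ (a vowel), it takes -ele, giving *ganimasnoele*.
Since the last vowel of the definite form *ganimasnoele* is /e/ (an unrounded vowel), it takes -hi, giving *ganimasnoelehi*.

ganimasnoelehi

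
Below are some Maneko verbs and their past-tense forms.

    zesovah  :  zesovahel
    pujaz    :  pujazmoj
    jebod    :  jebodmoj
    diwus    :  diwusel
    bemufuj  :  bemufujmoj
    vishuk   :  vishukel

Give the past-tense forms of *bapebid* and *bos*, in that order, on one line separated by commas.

The alternation tracks the final consonant of the stem — -el when the stem ends in a voiceless consonant (*zesovah*, *diwus*, *vishuk*); -moj when the stem ends in a voiced consonant (*pujaz*, *jebod*, *bemufuj*).
*bapebid*: final consonant = /d/, voiced → -moj → *bapebidmoj*.
*bos* — final consonant /s/ (voiceless) → -el → *bosel*.

bapebidmoj, bosel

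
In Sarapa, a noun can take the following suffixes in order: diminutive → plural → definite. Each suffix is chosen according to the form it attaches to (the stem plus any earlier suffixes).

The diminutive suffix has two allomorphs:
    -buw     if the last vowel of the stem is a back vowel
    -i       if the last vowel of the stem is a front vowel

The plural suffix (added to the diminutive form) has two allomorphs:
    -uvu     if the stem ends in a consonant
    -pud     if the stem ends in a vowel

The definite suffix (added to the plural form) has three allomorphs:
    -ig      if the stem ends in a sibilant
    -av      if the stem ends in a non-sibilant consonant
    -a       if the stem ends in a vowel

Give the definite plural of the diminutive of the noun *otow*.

*otow* — last vowel /o/ (a back vowel) → -buw → *otowbuw*.
Since the final sound of the diminutive form *otowbuw* is /w/ (a consonant), it takes -uvu, giving *otowbuwuvu*.
The final sound of the plural form *otowbuwuvu* is /u/, which is a vowel, so the definite suffix is -a, giving *otowbuwuvua*.

otowbuwuvua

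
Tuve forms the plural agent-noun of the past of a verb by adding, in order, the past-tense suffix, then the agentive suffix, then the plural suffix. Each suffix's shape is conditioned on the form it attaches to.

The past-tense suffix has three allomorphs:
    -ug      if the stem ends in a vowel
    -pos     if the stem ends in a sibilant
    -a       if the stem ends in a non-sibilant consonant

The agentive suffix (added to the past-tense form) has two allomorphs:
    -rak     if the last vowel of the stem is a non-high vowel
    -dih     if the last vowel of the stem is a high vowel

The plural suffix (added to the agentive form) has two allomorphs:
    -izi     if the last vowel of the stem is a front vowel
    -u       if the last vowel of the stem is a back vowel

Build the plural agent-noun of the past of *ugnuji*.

ugnujiugdihizi

*ugnuji* — final sound /i/ (a vowel) → -ug → *ugnujiug*.
Since the last vowel of the past-tense form *ugnujiug* is /u/ (a high vowel), it takes -dih, giving *ugnujiugdih*.
Since the last vowel of the agentive form *ugnujiugdih* is /i/ (a front vowel), it takes -izi, giving *ugnujiugdihizi*.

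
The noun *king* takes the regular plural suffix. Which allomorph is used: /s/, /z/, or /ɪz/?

The stem *king* ends in a voiced non-sibilant sound.
The plural suffix surfaces as /ɪz/ after sibilants, /s/ after other voiceless consonants, and /z/ after other voiced sounds.
So the plural -s on *king* is pronounced /z/.

/z/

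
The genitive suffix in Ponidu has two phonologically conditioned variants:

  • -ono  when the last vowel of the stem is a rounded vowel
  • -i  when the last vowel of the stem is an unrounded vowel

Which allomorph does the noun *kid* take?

*kid* — last vowel /i/ (an unrounded vowel) → -i.

-i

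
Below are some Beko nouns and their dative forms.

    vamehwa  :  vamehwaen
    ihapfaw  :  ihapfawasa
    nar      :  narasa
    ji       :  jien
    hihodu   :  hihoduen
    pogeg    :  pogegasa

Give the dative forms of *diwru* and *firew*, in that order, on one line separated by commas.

diwruen, firewasa

Looking at the final sound of each stem: -asa when the stem ends in a consonant (*ihapfaw*, *nar*, *pogeg*); -en when the stem ends in a vowel (*vamehwa*, *ji*, *hihodu*).
*diwru* — final sound /u/ (a vowel) → -en → *diwruen*.
*firew*: final sound = /w/, a consonant → -asa → *firewasa*.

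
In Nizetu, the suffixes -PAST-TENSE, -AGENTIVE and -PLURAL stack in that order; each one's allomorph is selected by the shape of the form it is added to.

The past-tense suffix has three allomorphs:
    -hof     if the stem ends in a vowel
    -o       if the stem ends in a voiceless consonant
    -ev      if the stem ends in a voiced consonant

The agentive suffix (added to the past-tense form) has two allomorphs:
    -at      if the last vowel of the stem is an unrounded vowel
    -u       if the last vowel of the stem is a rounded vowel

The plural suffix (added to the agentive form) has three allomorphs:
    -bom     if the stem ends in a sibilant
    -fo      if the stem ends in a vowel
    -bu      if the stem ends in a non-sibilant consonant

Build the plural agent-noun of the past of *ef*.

The final sound of *ef* is /f/, which is a voiceless consonant, so the past-tense suffix is -o, giving *efo*.
The last vowel of the past-tense form *efo* is /o/, which is a rounded vowel, so the agentive suffix is -u, giving *efou*.
The final sound of the agentive form *efou* is /u/, which is a vowel, so the plural suffix is -fo, giving *efoufo*.

efoufo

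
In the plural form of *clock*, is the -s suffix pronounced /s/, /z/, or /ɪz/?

/s/

The stem *clock* ends in a voiceless non-sibilant consonant.
The plural suffix surfaces as /ɪz/ after sibilants, /s/ after other voiceless consonants, and /z/ after other voiced sounds.
So the plural -s on *clock* is pronounced /s/.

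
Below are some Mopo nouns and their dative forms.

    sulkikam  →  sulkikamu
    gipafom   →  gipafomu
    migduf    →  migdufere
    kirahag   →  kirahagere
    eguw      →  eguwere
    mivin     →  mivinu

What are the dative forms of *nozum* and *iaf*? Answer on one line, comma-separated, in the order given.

Looking at the final consonant of each stem: -u when the stem ends in a nasal (*sulkikam*, *gipafom*, *mivin*); -ere when the stem ends in a non-nasal consonant (*migduf*, *kirahag*, *eguw*).
*nozum*: final consonant = /m/, a nasal → -u → *nozumu*.
*iaf*: final consonant = /f/, non-nasal → -ere → *iafere*.

nozumu, iafere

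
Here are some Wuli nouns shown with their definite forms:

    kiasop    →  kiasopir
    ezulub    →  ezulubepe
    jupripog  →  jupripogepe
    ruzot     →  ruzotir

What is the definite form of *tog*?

togepe

The suffix is conditioned by the final consonant: -ir when the stem ends in a voiceless consonant (*kiasop*, *ruzot*); -epe when the stem ends in a voiced consonant (*ezulub*, *jupripog*).
The final consonant of *tog* is /g/, which is voiced, so the suffix is -epe, giving *togepe*.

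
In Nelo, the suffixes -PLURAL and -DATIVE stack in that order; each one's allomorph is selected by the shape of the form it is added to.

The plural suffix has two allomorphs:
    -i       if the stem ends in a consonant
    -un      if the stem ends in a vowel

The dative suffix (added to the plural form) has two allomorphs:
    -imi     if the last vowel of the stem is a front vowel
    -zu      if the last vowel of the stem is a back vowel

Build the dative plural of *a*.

The final sound of *a* is /a/, which is a vowel, so the plural suffix is -un, giving *aun*.
The last vowel of the plural form *aun* is /u/, which is a back vowel, so the dative suffix is -zu, giving *aunzu*.

aunzu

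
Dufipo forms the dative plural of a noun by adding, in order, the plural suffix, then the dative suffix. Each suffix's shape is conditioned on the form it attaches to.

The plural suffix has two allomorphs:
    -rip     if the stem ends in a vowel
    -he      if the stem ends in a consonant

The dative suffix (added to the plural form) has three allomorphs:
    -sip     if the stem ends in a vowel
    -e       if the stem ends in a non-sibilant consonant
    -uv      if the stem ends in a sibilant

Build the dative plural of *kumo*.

*kumo* — final sound /o/ (a vowel) → -rip → *kumorip*.
The final sound of the plural form *kumorip* is /p/, which is a non-sibilant consonant, so the dative suffix is -e, giving *kumoripe*.

kumoripe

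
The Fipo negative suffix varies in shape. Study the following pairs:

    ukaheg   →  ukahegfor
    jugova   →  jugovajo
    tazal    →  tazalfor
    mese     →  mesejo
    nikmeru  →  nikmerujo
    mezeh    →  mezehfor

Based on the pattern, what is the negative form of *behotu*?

behotujo

Looking at the final sound of each stem: -for when the stem ends in a consonant (*ukaheg*, *tazal*, *mezeh*); -jo when the stem ends in a vowel (*jugova*, *mese*, *nikmeru*).
The final sound of *behotu* is /u/, which is a vowel, so the suffix is -jo, giving *behotujo*.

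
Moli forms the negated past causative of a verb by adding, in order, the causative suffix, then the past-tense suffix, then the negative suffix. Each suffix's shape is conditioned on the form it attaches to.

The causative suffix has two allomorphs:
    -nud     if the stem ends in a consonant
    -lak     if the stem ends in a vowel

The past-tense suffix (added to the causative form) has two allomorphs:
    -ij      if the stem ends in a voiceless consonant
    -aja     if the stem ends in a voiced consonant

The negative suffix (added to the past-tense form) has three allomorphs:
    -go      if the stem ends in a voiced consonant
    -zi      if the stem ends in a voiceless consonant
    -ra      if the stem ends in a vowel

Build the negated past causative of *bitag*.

Since the final sound of *bitag* is /g/ (a consonant), it takes -nud, giving *bitagnud*.
The causative form *bitagnud*: final consonant = /d/, voiced → -aja → *bitagnudaja*.
The past-tense form *bitagnudaja* — final sound /a/ (a vowel) → -ra → *bitagnudajara*.

bitagnudajara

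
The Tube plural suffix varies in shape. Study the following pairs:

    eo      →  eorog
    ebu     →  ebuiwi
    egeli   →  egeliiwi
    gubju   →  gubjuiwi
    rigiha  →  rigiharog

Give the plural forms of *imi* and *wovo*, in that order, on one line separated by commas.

imiiwi, wovorog

Looking at the last vowel of each stem: -iwi when the last vowel of the stem is a high vowel (*ebu*, *egeli*, *gubju*); -rog when the last vowel of the stem is a non-high vowel (*eo*, *rigiha*).
*imi* — last vowel /i/ (a high vowel) → -iwi → *imiiwi*.
Since the last vowel of *wovo* is /o/ (a non-high vowel), it takes -rog, giving *wovorog*.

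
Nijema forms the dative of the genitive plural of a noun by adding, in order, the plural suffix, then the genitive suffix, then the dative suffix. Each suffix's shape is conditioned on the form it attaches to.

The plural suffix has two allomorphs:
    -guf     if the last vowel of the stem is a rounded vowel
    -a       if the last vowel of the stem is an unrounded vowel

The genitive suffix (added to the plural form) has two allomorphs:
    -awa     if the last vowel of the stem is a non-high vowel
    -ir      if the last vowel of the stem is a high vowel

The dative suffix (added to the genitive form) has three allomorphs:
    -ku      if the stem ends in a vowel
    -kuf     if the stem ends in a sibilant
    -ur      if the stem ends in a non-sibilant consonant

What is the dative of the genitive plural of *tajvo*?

*tajvo* — last vowel /o/ (a rounded vowel) → -guf → *tajvoguf*.
Since the last vowel of the plural form *tajvoguf* is /u/ (a high vowel), it takes -ir, giving *tajvogufir*.
The final sound of the genitive form *tajvogufir* is /r/, which is a non-sibilant consonant, so the dative suffix is -ur, giving *tajvogufirur*.

tajvogufirur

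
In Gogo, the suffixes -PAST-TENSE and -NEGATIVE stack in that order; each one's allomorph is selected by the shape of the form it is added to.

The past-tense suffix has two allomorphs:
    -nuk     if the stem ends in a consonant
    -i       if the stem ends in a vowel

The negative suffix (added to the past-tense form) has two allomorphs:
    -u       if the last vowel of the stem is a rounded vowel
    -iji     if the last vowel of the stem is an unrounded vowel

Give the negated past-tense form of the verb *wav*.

Since the final sound of *wav* is /v/ (a consonant), it takes -nuk, giving *wavnuk*.
The last vowel of the past-tense form *wavnuk* is /u/, which is a rounded vowel, so the negative suffix is -u, giving *wavnuku*.

wavnuku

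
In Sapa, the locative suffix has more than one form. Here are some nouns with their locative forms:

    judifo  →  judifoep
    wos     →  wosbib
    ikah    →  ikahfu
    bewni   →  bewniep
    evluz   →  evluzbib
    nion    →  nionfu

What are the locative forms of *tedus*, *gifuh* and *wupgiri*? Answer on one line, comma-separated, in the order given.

tedusbib, gifuhfu, wupgiriep

The suffix is conditioned by the final sound: -bib when the stem ends in a sibilant (*wos*, *evluz*); -fu when the stem ends in a non-sibilant consonant (*ikah*, *nion*); -ep when the stem ends in a vowel (*judifo*, *bewni*).
*tedus* — final sound /s/ (a sibilant) → -bib → *tedusbib*.
*gifuh*: final sound = /h/, a non-sibilant consonant → -fu → *gifuhfu*.
Since the final sound of *wupgiri* is /i/ (a vowel), it takes -ep, giving *wupgiriep*.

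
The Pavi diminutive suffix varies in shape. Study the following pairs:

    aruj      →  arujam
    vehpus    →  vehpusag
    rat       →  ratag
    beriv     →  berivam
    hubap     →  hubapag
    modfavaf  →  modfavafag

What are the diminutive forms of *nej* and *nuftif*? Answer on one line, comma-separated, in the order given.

The suffix is conditioned by the final consonant: -ag when the stem ends in a voiceless consonant (*vehpus*, *rat*, *hubap*, *modfavaf*); -am when the stem ends in a voiced consonant (*aruj*, *beriv*).
*nej* — final consonant /j/ (voiced) → -am → *nejam*.
The final consonant of *nuftif* is /f/, which is voiceless, so the suffix is -ag, giving *nuftifag*.

nejam, nuftifag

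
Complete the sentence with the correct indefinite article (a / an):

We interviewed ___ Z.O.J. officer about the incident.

a

The indefinite article is chosen by the initial *sound* of the following word, not its spelling.
The initialism *Z.O.J.* is read letter by letter; the first letter, Z, is pronounced /ziː/, which begins with a consonant sound.
So the article is *a*: We interviewed a Z.O.J. officer about the incident.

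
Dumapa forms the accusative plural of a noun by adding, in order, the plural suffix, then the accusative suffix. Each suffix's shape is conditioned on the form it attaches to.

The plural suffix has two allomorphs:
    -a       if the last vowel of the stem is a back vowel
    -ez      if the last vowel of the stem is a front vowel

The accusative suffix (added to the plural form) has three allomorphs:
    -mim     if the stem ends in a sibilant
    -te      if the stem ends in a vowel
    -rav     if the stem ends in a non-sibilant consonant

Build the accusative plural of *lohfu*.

lohfuate

*lohfu*: last vowel = /u/, a back vowel → -a → *lohfua*.
The plural form *lohfua*: final sound = /a/, a vowel → -te → *lohfuate*.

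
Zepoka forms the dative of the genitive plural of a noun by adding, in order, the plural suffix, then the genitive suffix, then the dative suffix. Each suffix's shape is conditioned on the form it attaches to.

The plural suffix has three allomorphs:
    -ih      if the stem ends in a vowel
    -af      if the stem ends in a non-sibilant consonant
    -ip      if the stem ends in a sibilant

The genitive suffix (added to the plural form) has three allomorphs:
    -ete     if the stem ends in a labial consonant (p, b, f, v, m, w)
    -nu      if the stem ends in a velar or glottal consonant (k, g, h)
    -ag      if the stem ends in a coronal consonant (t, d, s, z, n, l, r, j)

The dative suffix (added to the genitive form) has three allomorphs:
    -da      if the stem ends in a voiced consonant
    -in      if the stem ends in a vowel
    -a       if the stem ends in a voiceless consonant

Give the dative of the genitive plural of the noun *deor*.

Since the final sound of *deor* is /r/ (a non-sibilant consonant), it takes -af, giving *deoraf*.
The plural form *deoraf*: final consonant = /f/, labial → -ete → *deorafete*.
The genitive form *deorafete*: final sound = /e/, a vowel → -in → *deorafetein*.

deorafetein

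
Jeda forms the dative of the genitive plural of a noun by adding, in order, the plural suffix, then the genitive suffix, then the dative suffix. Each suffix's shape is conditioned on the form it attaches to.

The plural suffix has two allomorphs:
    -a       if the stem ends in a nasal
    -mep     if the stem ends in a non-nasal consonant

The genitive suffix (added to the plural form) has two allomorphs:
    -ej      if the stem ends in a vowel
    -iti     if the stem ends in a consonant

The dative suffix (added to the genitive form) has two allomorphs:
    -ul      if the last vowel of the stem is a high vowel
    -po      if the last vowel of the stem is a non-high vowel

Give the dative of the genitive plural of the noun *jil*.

*jil* — final consonant /l/ (non-nasal) → -mep → *jilmep*.
The plural form *jilmep*: final sound = /p/, a consonant → -iti → *jilmepiti*.
The last vowel of the genitive form *jilmepiti* is /i/, which is a high vowel, so the dative suffix is -ul, giving *jilmepitiul*.

jilmepitiul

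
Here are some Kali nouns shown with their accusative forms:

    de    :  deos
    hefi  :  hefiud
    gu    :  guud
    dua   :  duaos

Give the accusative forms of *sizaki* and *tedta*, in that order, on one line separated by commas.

The suffix is conditioned by the last vowel: -ud when the last vowel of the stem is a high vowel (*hefi*, *gu*); -os when the last vowel of the stem is a non-high vowel (*de*, *dua*).
Since the last vowel of *sizaki* is /i/ (a high vowel), it takes -ud, giving *sizakiud*.
Since the last vowel of *tedta* is /a/ (a non-high vowel), it takes -os, giving *tedtaos*.

sizakiud, tedtaos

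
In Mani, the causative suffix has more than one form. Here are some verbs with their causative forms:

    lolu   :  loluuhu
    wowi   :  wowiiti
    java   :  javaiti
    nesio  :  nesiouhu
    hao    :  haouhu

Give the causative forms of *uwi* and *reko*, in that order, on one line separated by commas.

uwiiti, rekouhu

Looking at the last vowel of each stem: -uhu when the last vowel of the stem is a rounded vowel (*lolu*, *nesio*, *hao*); -iti when the last vowel of the stem is an unrounded vowel (*wowi*, *java*).
*uwi*: last vowel = /i/, an unrounded vowel → -iti → *uwiiti*.
*reko* — last vowel /o/ (a rounded vowel) → -uhu → *rekouhu*.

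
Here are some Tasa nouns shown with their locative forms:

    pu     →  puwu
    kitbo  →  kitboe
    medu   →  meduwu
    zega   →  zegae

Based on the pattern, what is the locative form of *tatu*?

tatuwu

The suffix is conditioned by the last vowel: -wu when the last vowel of the stem is a high vowel (*pu*, *medu*); -e when the last vowel of the stem is a non-high vowel (*kitbo*, *zega*).
*tatu*: last vowel = /u/, a high vowel → -wu → *tatuwu*.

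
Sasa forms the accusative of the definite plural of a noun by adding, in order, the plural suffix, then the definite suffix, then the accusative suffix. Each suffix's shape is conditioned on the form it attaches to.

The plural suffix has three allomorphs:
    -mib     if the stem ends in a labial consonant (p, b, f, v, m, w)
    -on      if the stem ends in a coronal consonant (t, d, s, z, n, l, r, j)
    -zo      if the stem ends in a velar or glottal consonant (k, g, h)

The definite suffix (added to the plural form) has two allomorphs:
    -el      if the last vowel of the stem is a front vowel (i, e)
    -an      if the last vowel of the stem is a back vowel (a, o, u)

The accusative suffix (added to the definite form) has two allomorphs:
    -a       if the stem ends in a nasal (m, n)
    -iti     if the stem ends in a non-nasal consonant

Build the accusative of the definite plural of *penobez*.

The final consonant of *penobez* is /z/, which is coronal, so the plural suffix is -on, giving *penobezon*.
The last vowel of the plural form *penobezon* is /o/, which is a back vowel, so the definite suffix is -an, giving *penobezonan*.
Since the final consonant of the definite form *penobezonan* is /n/ (a nasal), it takes -a, giving *penobezonana*.

penobezonana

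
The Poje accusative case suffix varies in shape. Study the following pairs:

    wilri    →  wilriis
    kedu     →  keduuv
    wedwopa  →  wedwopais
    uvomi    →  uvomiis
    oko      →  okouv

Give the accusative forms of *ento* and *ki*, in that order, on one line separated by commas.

entouv, kiis

The pattern is rounding harmony: -uv when the last vowel of the stem is a rounded vowel (*kedu*, *oko*); -is when the last vowel of the stem is an unrounded vowel (*wilri*, *wedwopa*, *uvomi*).
*ento*: last vowel = /o/, a rounded vowel → -uv → *entouv*.
*ki*: last vowel = /i/, an unrounded vowel → -is → *kiis*.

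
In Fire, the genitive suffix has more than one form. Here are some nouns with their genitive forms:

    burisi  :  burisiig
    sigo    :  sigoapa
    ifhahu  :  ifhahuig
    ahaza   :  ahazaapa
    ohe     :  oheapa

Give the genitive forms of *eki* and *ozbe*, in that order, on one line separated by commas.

ekiig, ozbeapa

The suffix is conditioned by the last vowel: -ig when the last vowel of the stem is a high vowel (*burisi*, *ifhahu*); -apa when the last vowel of the stem is a non-high vowel (*sigo*, *ahaza*, *ohe*).
*eki*: last vowel = /i/, a high vowel → -ig → *ekiig*.
*ozbe* — last vowel /e/ (a non-high vowel) → -apa → *ozbeapa*.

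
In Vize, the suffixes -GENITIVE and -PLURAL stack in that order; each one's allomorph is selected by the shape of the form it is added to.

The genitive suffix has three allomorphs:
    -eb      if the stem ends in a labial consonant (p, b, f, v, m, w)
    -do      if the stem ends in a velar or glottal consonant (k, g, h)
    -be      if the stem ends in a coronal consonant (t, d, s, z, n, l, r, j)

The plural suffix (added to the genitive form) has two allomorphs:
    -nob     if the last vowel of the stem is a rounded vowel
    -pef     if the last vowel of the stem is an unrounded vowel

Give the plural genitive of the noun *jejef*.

*jejef*: final consonant = /f/, labial → -eb → *jejefeb*.
The last vowel of the genitive form *jejefeb* is /e/, which is an unrounded vowel, so the plural suffix is -pef, giving *jejefebpef*.

jejefebpef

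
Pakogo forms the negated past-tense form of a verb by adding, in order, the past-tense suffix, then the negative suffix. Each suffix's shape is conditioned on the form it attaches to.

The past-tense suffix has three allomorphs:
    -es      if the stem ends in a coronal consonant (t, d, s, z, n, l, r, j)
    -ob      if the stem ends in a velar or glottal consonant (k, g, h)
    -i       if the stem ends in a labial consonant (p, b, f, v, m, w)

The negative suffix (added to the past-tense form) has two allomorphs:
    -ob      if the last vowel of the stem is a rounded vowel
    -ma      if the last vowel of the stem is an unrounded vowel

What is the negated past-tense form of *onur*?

onuresma

*onur* — final consonant /r/ (coronal) → -es → *onures*.
The past-tense form *onures*: last vowel = /e/, an unrounded vowel → -ma → *onuresma*.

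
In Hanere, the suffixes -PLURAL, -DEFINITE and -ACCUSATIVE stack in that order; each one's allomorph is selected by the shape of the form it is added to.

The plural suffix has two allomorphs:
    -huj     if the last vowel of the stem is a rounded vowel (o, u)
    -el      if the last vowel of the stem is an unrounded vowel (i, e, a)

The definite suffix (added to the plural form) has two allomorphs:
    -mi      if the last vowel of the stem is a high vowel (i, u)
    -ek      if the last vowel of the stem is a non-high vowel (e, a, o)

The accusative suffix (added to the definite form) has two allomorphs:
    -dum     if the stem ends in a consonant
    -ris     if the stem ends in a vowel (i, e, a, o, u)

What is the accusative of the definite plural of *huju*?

hujuhujmiris

*huju* — last vowel /u/ (a rounded vowel) → -huj → *hujuhuj*.
The last vowel of the plural form *hujuhuj* is /u/, which is a high vowel, so the definite suffix is -mi, giving *hujuhujmi*.
The definite form *hujuhujmi* — final sound /i/ (a vowel) → -ris → *hujuhujmiris*.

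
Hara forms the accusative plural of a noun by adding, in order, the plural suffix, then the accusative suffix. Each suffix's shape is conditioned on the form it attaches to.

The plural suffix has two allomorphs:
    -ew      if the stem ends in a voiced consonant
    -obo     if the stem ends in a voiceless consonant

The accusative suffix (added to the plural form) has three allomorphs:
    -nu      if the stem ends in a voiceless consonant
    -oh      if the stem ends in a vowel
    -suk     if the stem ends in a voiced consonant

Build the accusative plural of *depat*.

depatobooh

The final consonant of *depat* is /t/, which is voiceless, so the plural suffix is -obo, giving *depatobo*.
The plural form *depatobo*: final sound = /o/, a vowel → -oh → *depatobooh*.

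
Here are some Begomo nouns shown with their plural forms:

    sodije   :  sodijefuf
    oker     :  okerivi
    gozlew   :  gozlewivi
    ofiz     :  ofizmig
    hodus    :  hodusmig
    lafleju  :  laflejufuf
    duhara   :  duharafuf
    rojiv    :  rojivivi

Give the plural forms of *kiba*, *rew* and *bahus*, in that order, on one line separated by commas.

The alternation tracks the final sound of the stem — -mig when the stem ends in a sibilant (*ofiz*, *hodus*); -ivi when the stem ends in a non-sibilant consonant (*oker*, *gozlew*, *rojiv*); -fuf when the stem ends in a vowel (*sodije*, *lafleju*, *duhara*).
Since the final sound of *kiba* is /a/ (a vowel), it takes -fuf, giving *kibafuf*.
The final sound of *rew* is /w/, which is a non-sibilant consonant, so the suffix is -ivi, giving *rewivi*.
*bahus* — final sound /s/ (a sibilant) → -mig → *bahusmig*.

kibafuf, rewivi, bahusmig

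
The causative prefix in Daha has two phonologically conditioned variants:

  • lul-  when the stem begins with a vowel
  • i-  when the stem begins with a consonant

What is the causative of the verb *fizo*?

*fizo* — first sound /f/ (a consonant) → i- → *ifizo*.

ifizo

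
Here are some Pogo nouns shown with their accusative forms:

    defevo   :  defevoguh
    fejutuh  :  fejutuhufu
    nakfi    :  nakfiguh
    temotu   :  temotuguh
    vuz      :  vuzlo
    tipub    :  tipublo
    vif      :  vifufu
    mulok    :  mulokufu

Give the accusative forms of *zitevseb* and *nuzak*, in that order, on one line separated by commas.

zitevseblo, nuzakufu

The pattern is voicing of the final sound: -ufu when the stem ends in a voiceless consonant (*fejutuh*, *vif*, *mulok*); -lo when the stem ends in a voiced consonant (*vuz*, *tipub*); -guh when the stem ends in a vowel (*defevo*, *nakfi*, *temotu*).
*zitevseb* — final sound /b/ (a voiced consonant) → -lo → *zitevseblo*.
Since the final sound of *nuzak* is /k/ (a voiceless consonant), it takes -ufu, giving *nuzakufu*.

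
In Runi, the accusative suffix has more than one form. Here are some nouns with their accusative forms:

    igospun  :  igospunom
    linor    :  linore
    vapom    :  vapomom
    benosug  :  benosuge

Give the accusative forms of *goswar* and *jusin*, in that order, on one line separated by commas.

gosware, jusinom

Looking at the final consonant of each stem: -om when the stem ends in a nasal (*igospun*, *vapom*); -e when the stem ends in a non-nasal consonant (*linor*, *benosug*).
Since the final consonant of *goswar* is /r/ (non-nasal), it takes -e, giving *gosware*.
*jusin*: final consonant = /n/, a nasal → -om → *jusinom*.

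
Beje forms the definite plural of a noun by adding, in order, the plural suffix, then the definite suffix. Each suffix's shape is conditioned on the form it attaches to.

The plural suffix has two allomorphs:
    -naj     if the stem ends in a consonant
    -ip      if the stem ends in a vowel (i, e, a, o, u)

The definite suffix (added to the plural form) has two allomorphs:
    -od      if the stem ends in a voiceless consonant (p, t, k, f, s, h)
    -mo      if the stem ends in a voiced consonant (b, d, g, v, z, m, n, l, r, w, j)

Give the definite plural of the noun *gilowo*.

The final sound of *gilowo* is /o/, which is a vowel, so the plural suffix is -ip, giving *gilowoip*.
Since the final consonant of the plural form *gilowoip* is /p/ (voiceless), it takes -od, giving *gilowoipod*.

gilowoipod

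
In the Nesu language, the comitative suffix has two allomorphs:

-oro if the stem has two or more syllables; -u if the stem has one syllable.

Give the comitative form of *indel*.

*indel* has 2 syllables, so the suffix is -oro, giving *indeloro*.

indeloro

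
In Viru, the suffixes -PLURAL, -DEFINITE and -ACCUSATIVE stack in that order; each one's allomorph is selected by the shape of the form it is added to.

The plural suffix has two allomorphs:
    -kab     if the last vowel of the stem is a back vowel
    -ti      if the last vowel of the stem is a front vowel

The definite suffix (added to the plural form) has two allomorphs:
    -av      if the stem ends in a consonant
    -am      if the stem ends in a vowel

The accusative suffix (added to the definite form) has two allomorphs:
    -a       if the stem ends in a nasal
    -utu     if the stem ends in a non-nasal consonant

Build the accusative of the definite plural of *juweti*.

The last vowel of *juweti* is /i/, which is a front vowel, so the plural suffix is -ti, giving *juwetiti*.
The plural form *juwetiti*: final sound = /i/, a vowel → -am → *juwetitiam*.
Since the final consonant of the definite form *juwetitiam* is /m/ (a nasal), it takes -a, giving *juwetitiama*.

juwetitiama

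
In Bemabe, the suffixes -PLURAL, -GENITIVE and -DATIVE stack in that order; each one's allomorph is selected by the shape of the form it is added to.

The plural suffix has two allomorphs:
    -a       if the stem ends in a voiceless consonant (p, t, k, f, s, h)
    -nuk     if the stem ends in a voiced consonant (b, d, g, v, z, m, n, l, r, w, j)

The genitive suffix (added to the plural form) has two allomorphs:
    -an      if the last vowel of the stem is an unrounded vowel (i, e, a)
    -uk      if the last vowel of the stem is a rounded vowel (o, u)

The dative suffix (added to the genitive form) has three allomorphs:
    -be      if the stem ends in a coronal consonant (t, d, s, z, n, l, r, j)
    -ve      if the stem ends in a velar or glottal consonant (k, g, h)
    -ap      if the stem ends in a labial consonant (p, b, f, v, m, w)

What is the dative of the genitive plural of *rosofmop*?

The final consonant of *rosofmop* is /p/, which is voiceless, so the plural suffix is -a, giving *rosofmopa*.
The last vowel of the plural form *rosofmopa* is /a/, which is an unrounded vowel, so the genitive suffix is -an, giving *rosofmopaan*.
The genitive form *rosofmopaan*: final consonant = /n/, coronal → -be → *rosofmopaanbe*.

rosofmopaanbe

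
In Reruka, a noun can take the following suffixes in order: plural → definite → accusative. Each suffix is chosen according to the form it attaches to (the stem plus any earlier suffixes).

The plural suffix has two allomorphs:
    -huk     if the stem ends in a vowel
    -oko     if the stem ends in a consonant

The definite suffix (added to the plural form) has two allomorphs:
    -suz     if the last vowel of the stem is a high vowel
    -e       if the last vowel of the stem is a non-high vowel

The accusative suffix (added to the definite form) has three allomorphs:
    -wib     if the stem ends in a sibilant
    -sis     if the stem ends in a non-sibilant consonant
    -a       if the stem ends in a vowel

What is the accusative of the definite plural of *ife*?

*ife* — final sound /e/ (a vowel) → -huk → *ifehuk*.
The plural form *ifehuk*: last vowel = /u/, a high vowel → -suz → *ifehuksuz*.
Since the final sound of the definite form *ifehuksuz* is /z/ (a sibilant), it takes -wib, giving *ifehuksuzwib*.

ifehuksuzwib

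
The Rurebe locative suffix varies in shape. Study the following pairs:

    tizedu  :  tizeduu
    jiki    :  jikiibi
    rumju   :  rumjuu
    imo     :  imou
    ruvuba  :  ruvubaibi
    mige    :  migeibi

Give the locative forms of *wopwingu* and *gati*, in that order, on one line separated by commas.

wopwinguu, gatiibi

The suffix is conditioned by the last vowel: -u when the last vowel of the stem is a rounded vowel (*tizedu*, *rumju*, *imo*); -ibi when the last vowel of the stem is an unrounded vowel (*jiki*, *ruvuba*, *mige*).
*wopwingu* — last vowel /u/ (a rounded vowel) → -u → *wopwinguu*.
*gati*: last vowel = /i/, an unrounded vowel → -ibi → *gatiibi*.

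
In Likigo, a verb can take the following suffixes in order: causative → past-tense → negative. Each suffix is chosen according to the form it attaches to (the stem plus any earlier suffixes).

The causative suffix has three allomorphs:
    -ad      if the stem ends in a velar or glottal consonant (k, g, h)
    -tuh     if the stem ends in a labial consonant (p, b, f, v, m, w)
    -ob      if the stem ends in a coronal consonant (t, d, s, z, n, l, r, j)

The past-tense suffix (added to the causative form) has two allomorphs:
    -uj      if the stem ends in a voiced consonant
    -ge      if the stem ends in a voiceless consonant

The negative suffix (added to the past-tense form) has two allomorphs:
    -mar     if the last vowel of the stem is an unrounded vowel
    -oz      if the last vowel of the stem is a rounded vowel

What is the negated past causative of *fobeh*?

fobehadujoz

The final consonant of *fobeh* is /h/, which is velar/glottal, so the causative suffix is -ad, giving *fobehad*.
The causative form *fobehad*: final consonant = /d/, voiced → -uj → *fobehaduj*.
The last vowel of the past-tense form *fobehaduj* is /u/, which is a rounded vowel, so the negative suffix is -oz, giving *fobehadujoz*.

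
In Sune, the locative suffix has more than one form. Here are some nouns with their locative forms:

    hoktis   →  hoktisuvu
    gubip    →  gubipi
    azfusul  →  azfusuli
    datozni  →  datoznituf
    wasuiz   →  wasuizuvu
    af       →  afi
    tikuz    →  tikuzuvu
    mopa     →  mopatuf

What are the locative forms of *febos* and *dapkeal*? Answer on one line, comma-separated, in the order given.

Looking at the final sound of each stem: -uvu when the stem ends in a sibilant (*hoktis*, *wasuiz*, *tikuz*); -i when the stem ends in a non-sibilant consonant (*gubip*, *azfusul*, *af*); -tuf when the stem ends in a vowel (*datozni*, *mopa*).
The final sound of *febos* is /s/, which is a sibilant, so the suffix is -uvu, giving *febosuvu*.
The final sound of *dapkeal* is /l/, which is a non-sibilant consonant, so the suffix is -i, giving *dapkeali*.

febosuvu, dapkeali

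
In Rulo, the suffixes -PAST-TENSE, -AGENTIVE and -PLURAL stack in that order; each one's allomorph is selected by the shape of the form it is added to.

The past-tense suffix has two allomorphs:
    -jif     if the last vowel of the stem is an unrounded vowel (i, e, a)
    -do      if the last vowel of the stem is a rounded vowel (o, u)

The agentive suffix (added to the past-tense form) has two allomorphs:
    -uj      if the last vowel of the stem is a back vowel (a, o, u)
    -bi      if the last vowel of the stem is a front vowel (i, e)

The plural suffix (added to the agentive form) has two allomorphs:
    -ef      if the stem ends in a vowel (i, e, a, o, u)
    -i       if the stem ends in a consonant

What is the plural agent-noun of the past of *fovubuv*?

fovubuvdouji

The last vowel of *fovubuv* is /u/, which is a rounded vowel, so the past-tense suffix is -do, giving *fovubuvdo*.
The last vowel of the past-tense form *fovubuvdo* is /o/, which is a back vowel, so the agentive suffix is -uj, giving *fovubuvdouj*.
The agentive form *fovubuvdouj*: final sound = /j/, a consonant → -i → *fovubuvdouji*.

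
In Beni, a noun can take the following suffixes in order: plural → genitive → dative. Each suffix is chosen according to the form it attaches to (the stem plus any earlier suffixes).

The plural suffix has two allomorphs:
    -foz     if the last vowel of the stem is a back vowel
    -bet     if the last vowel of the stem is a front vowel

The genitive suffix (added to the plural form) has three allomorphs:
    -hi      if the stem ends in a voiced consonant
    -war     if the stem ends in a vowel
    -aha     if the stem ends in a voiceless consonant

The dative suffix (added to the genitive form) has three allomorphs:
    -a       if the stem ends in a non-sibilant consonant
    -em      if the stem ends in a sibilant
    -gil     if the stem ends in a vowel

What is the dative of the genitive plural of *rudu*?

rudufozhigil

*rudu* — last vowel /u/ (a back vowel) → -foz → *rudufoz*.
The final sound of the plural form *rudufoz* is /z/, which is a voiced consonant, so the genitive suffix is -hi, giving *rudufozhi*.
The genitive form *rudufozhi*: final sound = /i/, a vowel → -gil → *rudufozhigil*.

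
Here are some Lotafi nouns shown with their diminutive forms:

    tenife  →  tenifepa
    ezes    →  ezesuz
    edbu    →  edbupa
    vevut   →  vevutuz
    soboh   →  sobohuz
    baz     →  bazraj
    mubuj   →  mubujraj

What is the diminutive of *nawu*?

nawupa

Looking at the final sound of each stem: -uz when the stem ends in a voiceless consonant (*ezes*, *vevut*, *soboh*); -raj when the stem ends in a voiced consonant (*baz*, *mubuj*); -pa when the stem ends in a vowel (*tenife*, *edbu*).
The final sound of *nawu* is /u/, which is a vowel, so the suffix is -pa, giving *nawupa*.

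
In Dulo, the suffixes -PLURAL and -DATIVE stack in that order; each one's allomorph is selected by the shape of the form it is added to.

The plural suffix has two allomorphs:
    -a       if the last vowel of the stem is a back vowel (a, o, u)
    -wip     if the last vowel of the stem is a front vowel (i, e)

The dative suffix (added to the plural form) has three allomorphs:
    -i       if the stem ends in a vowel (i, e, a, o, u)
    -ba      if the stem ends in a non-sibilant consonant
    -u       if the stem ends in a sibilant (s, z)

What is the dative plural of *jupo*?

The last vowel of *jupo* is /o/, which is a back vowel, so the plural suffix is -a, giving *jupoa*.
Since the final sound of the plural form *jupoa* is /a/ (a vowel), it takes -i, giving *jupoai*.

jupoai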